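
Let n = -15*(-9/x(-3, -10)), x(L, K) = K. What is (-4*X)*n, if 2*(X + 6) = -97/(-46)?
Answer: -12285/46 ≈ -267.07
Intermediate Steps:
X = -455/92 (X = -6 + (-97/(-46))/2 = -6 + (-97*(-1/46))/2 = -6 + (½)*(97/46) = -6 + 97/92 = -455/92 ≈ -4.9456)
n = -27/2 (n = -15/((-10/(-9))) = -15/((-10*(-⅑))) = -15/10/9 = -15*9/10 = -27/2 ≈ -13.500)
(-4*X)*n = -4*(-455/92)*(-27/2) = (455/23)*(-27/2) = -12285/46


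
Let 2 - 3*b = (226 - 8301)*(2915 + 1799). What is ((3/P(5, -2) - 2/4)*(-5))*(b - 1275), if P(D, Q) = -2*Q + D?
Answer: 190308635/18 ≈ 1.0573e+7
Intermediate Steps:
P(D, Q) = D - 2*Q
b = 38065552/3 (b = ⅔ - (226 - 8301)*(2915 + 1799)/3 = ⅔ - (-8075)*4714/3 = ⅔ - ⅓*(-38065550) = ⅔ + 38065550/3 = 38065552/3 ≈ 1.2689e+7)
((3/P(5, -2) - 2/4)*(-5))*(b - 1275) = ((3/(5 - 2*(-2)) - 2/4)*(-5))*(38065552/3 - 1275) = ((3/(5 + 4) - 2*¼)*(-5))*(38061727/3) = ((3/9 - ½)*(-5))*(38061727/3) = ((3*(⅑) - ½)*(-5))*(38061727/3) = ((⅓ - ½)*(-5))*(38061727/3) = -⅙*(-5)*(38061727/3) = (⅚)*(38061727/3) = 190308635/18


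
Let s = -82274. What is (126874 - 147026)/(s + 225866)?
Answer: -2519/17949 ≈ -0.14034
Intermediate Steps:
(126874 - 147026)/(s + 225866) = (126874 - 147026)/(-82274 + 225866) = -20152/143592 = -20152*1/143592 = -2519/17949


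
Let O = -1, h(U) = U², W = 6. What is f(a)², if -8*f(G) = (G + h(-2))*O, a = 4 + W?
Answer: 49/16 ≈ 3.0625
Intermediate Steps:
a = 10 (a = 4 + 6 = 10)
f(G) = ½ + G/8 (f(G) = -(G + (-2)²)*(-1)/8 = -(G + 4)*(-1)/8 = -(4 + G)*(-1)/8 = -(-4 - G)/8 = ½ + G/8)
f(a)² = (½ + (⅛)*10)² = (½ + 5/4)² = (7/4)² = 49/16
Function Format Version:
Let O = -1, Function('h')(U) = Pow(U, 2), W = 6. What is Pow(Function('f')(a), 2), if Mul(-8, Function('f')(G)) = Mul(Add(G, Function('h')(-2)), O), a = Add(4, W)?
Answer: Rational(49, 16) ≈ 3.0625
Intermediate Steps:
a = 10 (a = Add(4, 6) = 10)
Function('f')(G) = Add(Rational(1, 2), Mul(Rational(1, 8), G)) (Function('f')(G) = Mul(Rational(-1, 8), Mul(Add(G, Pow(-2, 2)), -1)) = Mul(Rational(-1, 8), Mul(Add(G, 4), -1)) = Mul(Rational(-1, 8), Mul(Add(4, G), -1)) = Mul(Rational(-1, 8), Add(-4, Mul(-1, G))) = Add(Rational(1, 2), Mul(Rational(1, 8), G)))
Pow(Function('f')(a), 2) = Pow(Add(Rational(1, 2), Mul(Rational(1, 8), 10)), 2) = Pow(Add(Rational(1, 2), Rational(5, 4)), 2) = Pow(Rational(7, 4), 2) = Rational(49, 16)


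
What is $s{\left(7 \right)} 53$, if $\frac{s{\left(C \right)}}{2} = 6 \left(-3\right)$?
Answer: $-1908$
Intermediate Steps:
$s{\left(C \right)} = -36$ ($s{\left(C \right)} = 2 \cdot 6 \left(-3\right) = 2 \left(-18\right) = -36$)
$s{\left(7 \right)} 53 = \left(-36\right) 53 = -1908$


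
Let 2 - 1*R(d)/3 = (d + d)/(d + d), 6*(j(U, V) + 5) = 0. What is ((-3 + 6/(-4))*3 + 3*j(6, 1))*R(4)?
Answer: -171/2 ≈ -85.500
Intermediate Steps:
j(U, V) = -5 (j(U, V) = -5 + (⅙)*0 = -5 + 0 = -5)
R(d) = 3 (R(d) = 6 - 3*(d + d)/(d + d) = 6 - 3*2*d/(2*d) = 6 - 3*2*d*1/(2*d) = 6 - 3*1 = 6 - 3 = 3)
((-3 + 6/(-4))*3 + 3*j(6, 1))*R(4) = ((-3 + 6/(-4))*3 + 3*(-5))*3 = ((-3 + 6*(-¼))*3 - 15)*3 = ((-3 - 3/2)*3 - 15)*3 = (-9/2*3 - 15)*3 = (-27/2 - 15)*3 = -57/2*3 = -171/2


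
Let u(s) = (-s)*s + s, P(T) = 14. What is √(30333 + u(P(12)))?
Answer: √30151 ≈ 173.64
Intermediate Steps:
u(s) = s - s² (u(s) = -s² + s = s - s²)
√(30333 + u(P(12))) = √(30333 + 14*(1 - 1*14)) = √(30333 + 14*(1 - 14)) = √(30333 + 14*(-13)) = √(30333 - 182) = √30151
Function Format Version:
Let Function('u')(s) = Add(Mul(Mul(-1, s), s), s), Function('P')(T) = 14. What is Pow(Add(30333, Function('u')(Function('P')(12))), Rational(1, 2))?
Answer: Pow(30151, Rational(1, 2)) ≈ 173.64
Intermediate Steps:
Function('u')(s) = Add(s, Mul(-1, Pow(s, 2))) (Function('u')(s) = Add(Mul(-1, Pow(s, 2)), s) = Add(s, Mul(-1, Pow(s, 2))))
Pow(Add(30333, Function('u')(Function('P')(12))), Rational(1, 2)) = Pow(Add(30333, Mul(14, Add(1, Mul(-1, 14)))), Rational(1, 2)) = Pow(Add(30333, Mul(14, Add(1, -14))), Rational(1, 2)) = Pow(Add(30333, Mul(14, -13)), Rational(1, 2)) = Pow(Add(30333, -182), Rational(1, 2)) = Pow(30151, Rational(1, 2))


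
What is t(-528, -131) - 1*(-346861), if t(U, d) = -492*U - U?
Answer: 607165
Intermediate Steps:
t(U, d) = -493*U
t(-528, -131) - 1*(-346861) = -493*(-528) - 1*(-346861) = 260304 + 346861 = 607165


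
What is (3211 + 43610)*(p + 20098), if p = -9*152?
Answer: 876957330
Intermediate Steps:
p = -1368
(3211 + 43610)*(p + 20098) = (3211 + 43610)*(-1368 + 20098) = 46821*18730 = 876957330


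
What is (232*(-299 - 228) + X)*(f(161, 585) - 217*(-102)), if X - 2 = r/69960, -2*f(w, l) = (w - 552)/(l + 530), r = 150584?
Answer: -4797546442364767/1772850 ≈ -2.7061e+9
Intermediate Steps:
f(w, l) = -(-552 + w)/(2*(530 + l)) (f(w, l) = -(w - 552)/(2*(l + 530)) = -(-552 + w)/(2*(530 + l)))
X = 36313/8745 (X = 2 + 150584/69960 = 2 + 150584*(1/69960) = 2 + 18823/8745 = 36313/8745 ≈ 4.1524)
(232*(-299 - 228) + X)*(f(161, 585) - 217*(-102)) = (232*(-299 - 228) + 36313/8745)*((552 - 1*161)/(2*(530 + 585)) - 217*(-102)) = (232*(-527) + 36313/8745)*((½)*(552 - 161)/1115 + 22134) = (-122264 + 36313/8745)*((½)*(1/1115)*391 + 22134) = -1069162367*(391/2230 + 22134)/8745 = -1069162367/8745*49359211/2230 = -4797546442364767/1772850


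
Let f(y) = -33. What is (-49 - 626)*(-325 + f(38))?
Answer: 241650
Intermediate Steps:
(-49 - 626)*(-325 + f(38)) = (-49 - 626)*(-325 - 33) = -675*(-358) = 241650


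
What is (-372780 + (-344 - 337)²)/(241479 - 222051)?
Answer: 30327/6476 ≈ 4.6830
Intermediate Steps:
(-372780 + (-344 - 337)²)/(241479 - 222051) = (-372780 + (-681)²)/19428 = (-372780 + 463761)*(1/19428) = 90981*(1/19428) = 30327/6476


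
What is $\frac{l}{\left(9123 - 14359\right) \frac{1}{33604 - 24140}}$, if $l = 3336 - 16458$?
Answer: $\frac{4435236}{187} \approx 23718.0$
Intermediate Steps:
$l = -13122$ ($l = 3336 - 16458 = -13122$)
$\frac{l}{\left(9123 - 14359\right) \frac{1}{33604 - 24140}} = - \frac{13122}{\left(9123 - 14359\right) \frac{1}{33604 - 24140}} = - \frac{13122}{\left(-5236\right) \frac{1}{9464}} = - \frac{13122}{- \frac{187}{338}} = \left(-13122\right) \left(- \frac{338}{187}\right) = \frac{4435236}{187}$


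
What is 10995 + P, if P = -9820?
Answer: 1175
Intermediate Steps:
10995 + P = 10995 - 9820 = 1175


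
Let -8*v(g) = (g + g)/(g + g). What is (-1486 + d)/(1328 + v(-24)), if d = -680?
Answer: -5776/3541 ≈ -1.6312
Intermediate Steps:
v(g) = -1/8 (v(g) = -(g + g)/(8*(g + g)) = -2*g/(8*(2*g)) = -2*g*1/(2*g)/8 = -1/8*1 = -1/8)
(-1486 + d)/(1328 + v(-24)) = (-1486 - 680)/(1328 - 1/8) = -2166/10623/8 = -2166*8/10623 = -5776/3541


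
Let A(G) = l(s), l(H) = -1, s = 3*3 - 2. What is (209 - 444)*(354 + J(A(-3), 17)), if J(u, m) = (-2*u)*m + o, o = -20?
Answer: -86480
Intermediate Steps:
s = 7 (s = 9 - 2 = 7)
A(G) = -1
J(u, m) = -20 - 2*m*u (J(u, m) = (-2*u)*m - 20 = -2*m*u - 20 = -20 - 2*m*u)
(209 - 444)*(354 + J(A(-3), 17)) = (209 - 444)*(354 + (-20 - 2*17*(-1))) = -235*(354 + (-20 + 34)) = -235*(354 + 14) = -235*368 = -86480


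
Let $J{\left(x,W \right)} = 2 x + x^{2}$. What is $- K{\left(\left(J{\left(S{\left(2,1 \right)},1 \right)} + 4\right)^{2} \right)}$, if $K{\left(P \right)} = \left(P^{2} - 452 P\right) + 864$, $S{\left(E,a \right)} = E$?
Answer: $43488$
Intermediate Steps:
$J{\left(x,W \right)} = x^{2} + 2 x$
$K{\left(P \right)} = 864 + P^{2} - 452 P$
$- K{\left(\left(J{\left(S{\left(2,1 \right)},1 \right)} + 4\right)^{2} \right)} = - (864 + \left(\left(2 \left(2 + 2\right) + 4\right)^{2}\right)^{2} - 452 \left(2 \left(2 + 2\right) + 4\right)^{2}) = - (864 + \left(\left(2 \cdot 4 + 4\right)^{2}\right)^{2} - 452 \left(2 \cdot 4 + 4\right)^{2}) = - (864 + \left(\left(8 + 4\right)^{2}\right)^{2} - 452 \left(8 + 4\right)^{2}) = - (864 + \left(12^{2}\right)^{2} - 452 \cdot 12^{2}) = - (864 + 144^{2} - 65088) = - (864 + 20736 - 65088) = \left(-1\right) \left(-43488\right) = 43488$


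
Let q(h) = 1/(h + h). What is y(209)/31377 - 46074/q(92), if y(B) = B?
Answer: -266002157023/31377 ≈ -8.4776e+6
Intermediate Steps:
q(h) = 1/(2*h)
y(209)/31377 - 46074/q(92) = 209/31377 - 46074/((½)/92) = 209*(1/31377) - 46074/((½)*(1/92)) = 209/31377 - 46074/1/184 = 209/31377 - 46074*184 = 209/31377 - 8477616 = -266002157023/31377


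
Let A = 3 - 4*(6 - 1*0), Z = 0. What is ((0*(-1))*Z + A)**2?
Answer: 441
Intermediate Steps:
A = -21 (A = 3 - 4*(6 + 0) = 3 - 4*6 = 3 - 24 = -21)
((0*(-1))*Z + A)**2 = ((0*(-1))*0 - 21)**2 = (0*0 - 21)**2 = (0 - 21)**2 = (-21)**2 = 441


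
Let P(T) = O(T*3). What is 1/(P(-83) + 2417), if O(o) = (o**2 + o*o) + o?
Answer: 1/126170 ≈ 7.9258e-6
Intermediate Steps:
O(o) = o + 2*o**2 (O(o) = (o**2 + o**2) + o = 2*o**2 + o = o + 2*o**2)
P(T) = 3*T*(1 + 6*T) (P(T) = (T*3)*(1 + 2*(T*3)) = (3*T)*(1 + 2*(3*T)) = (3*T)*(1 + 6*T) = 3*T*(1 + 6*T))
1/(P(-83) + 2417) = 1/(3*(-83)*(1 + 6*(-83)) + 2417) = 1/(3*(-83)*(1 - 498) + 2417) = 1/(3*(-83)*(-497) + 2417) = 1/(123753 + 2417) = 1/126170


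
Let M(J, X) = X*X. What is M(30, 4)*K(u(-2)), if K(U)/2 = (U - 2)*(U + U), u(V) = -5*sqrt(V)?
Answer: -3200 + 640*I*sqrt(2) ≈ -3200.0 + 905.1*I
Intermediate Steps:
M(J, X) = X**2
K(U) = 4*U*(-2 + U) (K(U) = 2*((U - 2)*(U + U)) = 2*((-2 + U)*(2*U)) = 2*(2*U*(-2 + U)) = 4*U*(-2 + U))
M(30, 4)*K(u(-2)) = 4**2*(4*(-5*I*sqrt(2))*(-2 - 5*I*sqrt(2))) = 16*(4*(-5*I*sqrt(2))*(-2 - 5*I*sqrt(2))) = 16*(-20*I*sqrt(2)*(-2 - 5*I*sqrt(2))) = -320*I*sqrt(2)*(-2 - 5*I*sqrt(2))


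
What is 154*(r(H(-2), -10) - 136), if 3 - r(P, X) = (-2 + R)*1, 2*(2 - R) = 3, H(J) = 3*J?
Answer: -20251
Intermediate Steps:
R = ½ (R = 2 - ½*3 = 2 - 3/2 = ½ ≈ 0.50000)
r(P, X) = 9/2 (r(P, X) = 3 - (-2 + ½) = 3 - (-3)/2 = 3 - 1*(-3/2) = 3 + 3/2 = 9/2)
154*(r(H(-2), -10) - 136) = 154*(9/2 - 136) = 154*(-263/2) = -20251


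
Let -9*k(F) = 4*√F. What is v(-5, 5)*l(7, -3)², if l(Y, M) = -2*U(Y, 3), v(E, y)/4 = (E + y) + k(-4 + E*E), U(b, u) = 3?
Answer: -64*√21 ≈ -293.28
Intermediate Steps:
k(F) = -4*√F/9
v(E, y) = 4*E + 4*y - 16*√(-4 + E²)/9 (v(E, y) = 4*((E + y) - 4*√(-4 + E*E)/9) = 4*((E + y) - 4*√(-4 + E²)/9) = 4*(E + y - 4*√(-4 + E²)/9) = 4*E + 4*y - 16*√(-4 + E²)/9)
l(Y, M) = -6 (l(Y, M) = -2*3 = -6)
v(-5, 5)*l(7, -3)² = (4*(-5) + 4*5 - 16*√(-4 + (-5)²)/9)*(-6)² = (-20 + 20 - 16*√(-4 + 25)/9)*36 = (-20 + 20 - 16*√21/9)*36 = -16*√21/9*36 = -64*√21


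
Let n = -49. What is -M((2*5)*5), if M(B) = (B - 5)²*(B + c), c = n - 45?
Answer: 89100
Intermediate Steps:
c = -94 (c = -49 - 45 = -94)
M(B) = (-5 + B)²*(-94 + B) (M(B) = (B - 5)²*(B - 94) = (-5 + B)²*(-94 + B))
-M((2*5)*5) = -(-5 + (2*5)*5)²*(-94 + (2*5)*5) = -(-5 + 10*5)²*(-94 + 10*5) = -(-5 + 50)²*(-94 + 50) = -45²*(-44) = -2025*(-44) = -1*(-89100) = 89100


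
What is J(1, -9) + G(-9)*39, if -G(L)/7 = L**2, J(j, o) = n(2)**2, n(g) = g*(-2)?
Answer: -22097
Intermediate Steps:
n(g) = -2*g
J(j, o) = 16 (J(j, o) = (-2*2)**2 = (-4)**2 = 16)
G(L) = -7*L**2
J(1, -9) + G(-9)*39 = 16 - 7*(-9)**2*39 = 16 - 7*81*39 = 16 - 567*39 = 16 - 22113 = -22097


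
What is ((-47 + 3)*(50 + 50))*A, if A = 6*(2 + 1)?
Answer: -79200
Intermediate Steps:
A = 18 (A = 6*3 = 18)
((-47 + 3)*(50 + 50))*A = ((-47 + 3)*(50 + 50))*18 = -44*100*18 = -4400*18 = -79200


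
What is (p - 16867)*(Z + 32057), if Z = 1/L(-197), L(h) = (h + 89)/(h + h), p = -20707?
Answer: -32525463425/27 ≈ -1.2046e+9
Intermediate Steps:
L(h) = (89 + h)/(2*h) (L(h) = (89 + h)/((2*h)) = (89 + h)*(1/(2*h)) = (89 + h)/(2*h))
Z = 197/54 (Z = 1/((½)*(89 - 197)/(-197)) = 1/((½)*(-1/197)*(-108)) = 1/(54/197) = 197/54 ≈ 3.6481)
(p - 16867)*(Z + 32057) = (-20707 - 16867)*(197/54 + 32057) = -37574*1731275/54 = -32525463425/27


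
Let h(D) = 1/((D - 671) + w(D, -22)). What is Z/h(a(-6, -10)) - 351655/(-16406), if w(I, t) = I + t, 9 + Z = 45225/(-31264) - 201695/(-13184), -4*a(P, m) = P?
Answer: -175734611246345/52830469952 ≈ -3326.4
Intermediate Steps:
a(P, m) = -P/4
Z = 62496403/12880768 (Z = -9 + (45225/(-31264) - 201695/(-13184)) = -9 + (45225*(-1/31264) - 201695*(-1/13184)) = -9 + (-45225/31264 + 201695/13184) = -9 + 178423315/12880768 = 62496403/12880768 ≈ 4.8519)
h(D) = 1/(-693 + 2*D) (h(D) = 1/((D - 671) + (D - 22)) = 1/((-671 + D) + (-22 + D)) = 1/(-693 + 2*D))
Z/h(a(-6, -10)) - 351655/(-16406) = 62496403/(12880768*(1/(-693 + 2*(-1/4*(-6))))) - 351655/(-16406) = 62496403/(12880768*(1/(-693 + 2*(3/2)))) - 351655*(-1/16406) = 62496403/(12880768*(1/(-693 + 3))) + 351655/16406 = 62496403/(12880768*(1/(-690))) + 351655/16406 = 62496403/(12880768*(-1/690)) + 351655/16406 = (62496403/12880768)*(-690) + 351655/16406 = -21561259035/6440384 + 351655/16406 = -175734611246345/52830469952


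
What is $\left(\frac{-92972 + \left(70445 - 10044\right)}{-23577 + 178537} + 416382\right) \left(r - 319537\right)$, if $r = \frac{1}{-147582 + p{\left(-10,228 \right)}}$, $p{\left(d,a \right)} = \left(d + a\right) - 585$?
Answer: $- \frac{117319762451625702711}{881776040} \approx -1.3305 \cdot 10^{11}$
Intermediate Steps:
$p{\left(d,a \right)} = -585 + a + d$ ($p{\left(d,a \right)} = \left(a + d\right) - 585 = -585 + a + d$)
$r = - \frac{1}{147949}$ ($r = \frac{1}{-147582 - 367} = \frac{1}{-147949} = - \frac{1}{147949} \approx -6.7591 \cdot 10^{-6}$)
$\left(\frac{-92972 + \left(70445 - 10044\right)}{-23577 + 178537} + 416382\right) \left(r - 319537\right) = \left(\frac{-92972 + \left(70445 - 10044\right)}{-23577 + 178537} + 416382\right) \left(- \frac{1}{147949} - 319537\right) = \left(\frac{-92972 + \left(70445 - 10044\right)}{154960} + 416382\right) \left(- \frac{47275179614}{147949}\right) = \left(\left(-92972 + 60401\right) \frac{1}{154960} + 416382\right) \left(- \frac{47275179614}{147949}\right) = \left(\left(-32571\right) \frac{1}{154960} + 416382\right) \left(- \frac{47275179614}{147949}\right) = \left(- \frac{32571}{154960} + 416382\right) \left(- \frac{47275179614}{147949}\right) = \frac{64522522149}{154960} \left(- \frac{47275179614}{147949}\right) = - \frac{117319762451625702711}{881776040}$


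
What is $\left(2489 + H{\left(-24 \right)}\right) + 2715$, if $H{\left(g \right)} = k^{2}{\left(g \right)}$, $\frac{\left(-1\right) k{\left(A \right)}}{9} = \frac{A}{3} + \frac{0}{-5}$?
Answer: $10388$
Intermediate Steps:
$k{\left(A \right)} = - 3 A$ ($k{\left(A \right)} = - 9 \left(\frac{A}{3} + \frac{0}{-5}\right) = - 9 \left(A \frac{1}{3} + 0 \left(- \frac{1}{5}\right)\right) = - 9 \left(\frac{A}{3} + 0\right) = - 9 \frac{A}{3} = - 3 A$)
$H{\left(g \right)} = 9 g^{2}$ ($H{\left(g \right)} = \left(- 3 g\right)^{2} = 9 g^{2}$)
$\left(2489 + H{\left(-24 \right)}\right) + 2715 = \left(2489 + 9 \left(-24\right)^{2}\right) + 2715 = \left(2489 + 9 \cdot 576\right) + 2715 = \left(2489 + 5184\right) + 2715 = 7673 + 2715 = 10388$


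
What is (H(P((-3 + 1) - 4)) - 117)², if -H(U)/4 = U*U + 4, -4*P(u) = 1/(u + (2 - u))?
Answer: 4532641/256 ≈ 17706.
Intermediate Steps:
P(u) = -⅛ (P(u) = -1/(4*(u + (2 - u))) = -¼/2 = -¼*½ = -⅛)
H(U) = -16 - 4*U² (H(U) = -4*(U*U + 4) = -4*(U² + 4) = -4*(4 + U²) = -16 - 4*U²)
(H(P((-3 + 1) - 4)) - 117)² = ((-16 - 4*(-⅛)²) - 117)² = ((-16 - 4*1/64) - 117)² = ((-16 - 1/16) - 117)² = (-257/16 - 117)² = (-2129/16)² = 4532641/256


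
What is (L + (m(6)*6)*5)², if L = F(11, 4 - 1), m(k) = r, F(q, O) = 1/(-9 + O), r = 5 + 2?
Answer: 1585081/36 ≈ 44030.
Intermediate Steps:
r = 7
m(k) = 7
L = -⅙ (L = 1/(-9 + (4 - 1)) = 1/(-9 + 3) = 1/(-6) = -⅙ ≈ -0.16667)
(L + (m(6)*6)*5)² = (-⅙ + (7*6)*5)² = (-⅙ + 42*5)² = (-⅙ + 210)² = (1259/6)² = 1585081/36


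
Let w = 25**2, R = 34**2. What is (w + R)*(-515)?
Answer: -917215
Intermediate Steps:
R = 1156
w = 625
(w + R)*(-515) = (625 + 1156)*(-515) = 1781*(-515) = -917215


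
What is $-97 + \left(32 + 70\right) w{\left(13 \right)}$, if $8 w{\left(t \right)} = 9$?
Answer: $\frac{71}{4} \approx 17.75$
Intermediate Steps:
$w{\left(t \right)} = \frac{9}{8}$ ($w{\left(t \right)} = \frac{1}{8} \cdot 9 = \frac{9}{8}$)
$-97 + \left(32 + 70\right) w{\left(13 \right)} = -97 + \left(32 + 70\right) \frac{9}{8} = -97 + 102 \cdot \frac{9}{8} = -97 + \frac{459}{4} = \frac{71}{4}$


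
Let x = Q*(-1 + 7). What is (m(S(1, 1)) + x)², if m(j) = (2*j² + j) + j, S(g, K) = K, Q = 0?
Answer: 16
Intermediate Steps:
m(j) = 2*j + 2*j² (m(j) = (j + 2*j²) + j = 2*j + 2*j²)
x = 0 (x = 0*(-1 + 7) = 0*6 = 0)
(m(S(1, 1)) + x)² = (2*1*(1 + 1) + 0)² = (2*1*2 + 0)² = (4 + 0)² = 4² = 16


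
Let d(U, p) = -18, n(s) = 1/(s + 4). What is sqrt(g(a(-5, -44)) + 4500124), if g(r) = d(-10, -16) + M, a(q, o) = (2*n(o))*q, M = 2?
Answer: 6*sqrt(125003) ≈ 2121.3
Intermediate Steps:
n(s) = 1/(4 + s)
a(q, o) = 2*q/(4 + o) (a(q, o) = (2/(4 + o))*q = 2*q/(4 + o))
g(r) = -16 (g(r) = -18 + 2 = -16)
sqrt(g(a(-5, -44)) + 4500124) = sqrt(-16 + 4500124) = sqrt(4500108) = 6*sqrt(125003)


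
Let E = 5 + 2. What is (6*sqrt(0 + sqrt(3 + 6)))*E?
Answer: 42*sqrt(3) ≈ 72.746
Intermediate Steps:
E = 7
(6*sqrt(0 + sqrt(3 + 6)))*E = (6*sqrt(0 + sqrt(3 + 6)))*7 = (6*sqrt(0 + sqrt(9)))*7 = (6*sqrt(0 + 3))*7 = (6*sqrt(3))*7 = 42*sqrt(3)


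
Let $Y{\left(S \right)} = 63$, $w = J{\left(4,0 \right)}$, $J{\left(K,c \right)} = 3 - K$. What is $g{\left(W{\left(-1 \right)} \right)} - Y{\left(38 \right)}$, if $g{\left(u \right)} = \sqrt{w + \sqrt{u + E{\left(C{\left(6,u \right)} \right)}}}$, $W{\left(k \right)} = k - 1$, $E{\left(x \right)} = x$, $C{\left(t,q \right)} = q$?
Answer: $-63 + \sqrt{-1 + 2 i} \approx -62.214 + 1.272 i$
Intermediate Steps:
$w = -1$ ($w = 3 - 4 = -1$)
$W{\left(k \right)} = -1 + k$
$g{\left(u \right)} = \sqrt{-1 + \sqrt{2} \sqrt{u}}$ ($g{\left(u \right)} = \sqrt{-1 + \sqrt{u + u}} = \sqrt{-1 + \sqrt{2 u}} = \sqrt{-1 + \sqrt{2} \sqrt{u}}$)
$g{\left(W{\left(-1 \right)} \right)} - Y{\left(38 \right)} = \sqrt{-1 + \sqrt{2} \sqrt{-1 - 1}} - 63 = \sqrt{-1 + \sqrt{2} \sqrt{-2}} - 63 = \sqrt{-1 + \sqrt{2} i \sqrt{2}} - 63 = \sqrt{-1 + 2 i} - 63 = -63 + \sqrt{-1 + 2 i}$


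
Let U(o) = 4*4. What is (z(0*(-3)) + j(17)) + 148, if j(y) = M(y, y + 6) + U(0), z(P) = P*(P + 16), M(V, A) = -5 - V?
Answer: 142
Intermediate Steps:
U(o) = 16
z(P) = P*(16 + P)
j(y) = 11 - y (j(y) = (-5 - y) + 16 = 11 - y)
(z(0*(-3)) + j(17)) + 148 = ((0*(-3))*(16 + 0*(-3)) + (11 - 1*17)) + 148 = (0*(16 + 0) + (11 - 17)) + 148 = (0*16 - 6) + 148 = (0 - 6) + 148 = -6 + 148 = 142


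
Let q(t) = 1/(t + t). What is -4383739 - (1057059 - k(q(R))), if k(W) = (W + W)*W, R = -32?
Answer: -11142754303/2048 ≈ -5.4408e+6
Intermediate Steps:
q(t) = 1/(2*t)
k(W) = 2*W² (k(W) = (2*W)*W = 2*W²)
-4383739 - (1057059 - k(q(R))) = -4383739 - (1057059 - 2*((½)/(-32))²) = -4383739 - (1057059 - 2*((½)*(-1/32))²) = -4383739 - (1057059 - 2*(-1/64)²) = -4383739 - (1057059 - 2/4096) = -4383739 - (1057059 - 1*1/2048) = -4383739 - (1057059 - 1/2048) = -4383739 - 1*2164856831/2048 = -4383739 - 2164856831/2048 = -11142754303/2048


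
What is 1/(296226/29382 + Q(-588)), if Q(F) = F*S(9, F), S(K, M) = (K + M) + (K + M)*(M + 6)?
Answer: -4897/968639341593 ≈ -5.0555e-9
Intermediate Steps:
S(K, M) = K + M + (6 + M)*(K + M) (S(K, M) = (K + M) + (K + M)*(6 + M) = (K + M) + (6 + M)*(K + M) = K + M + (6 + M)*(K + M))
Q(F) = F*(63 + F² + 16*F) (Q(F) = F*(F² + 7*9 + 7*F + 9*F) = F*(F² + 63 + 7*F + 9*F) = F*(63 + F² + 16*F))
1/(296226/29382 + Q(-588)) = 1/(296226/29382 - 588*(63 + (-588)² + 16*(-588))) = 1/(296226*(1/29382) - 588*(63 + 345744 - 9408)) = 1/(49371/4897 - 588*336399) = 1/(49371/4897 - 197802612) = 1/(-968639341593/4897) = -4897/968639341593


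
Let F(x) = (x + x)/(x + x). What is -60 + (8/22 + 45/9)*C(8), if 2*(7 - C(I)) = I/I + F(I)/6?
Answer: -307/12 ≈ -25.583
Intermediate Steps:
F(x) = 1 (F(x) = (2*x)/((2*x)) = (2*x)*(1/(2*x)) = 1)
C(I) = 77/12 (C(I) = 7 - (I/I + 1/6)/2 = 7 - (1 + 1*(⅙))/2 = 7 - (1 + ⅙)/2 = 7 - ½*7/6 = 7 - 7/12 = 77/12)
-60 + (8/22 + 45/9)*C(8) = -60 + (8/22 + 45/9)*(77/12) = -60 + (8*(1/22) + 45*(⅑))*(77/12) = -60 + (4/11 + 5)*(77/12) = -60 + (59/11)*(77/12) = -60 + 413/12 = -307/12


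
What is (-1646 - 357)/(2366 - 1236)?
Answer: -2003/1130 ≈ -1.7726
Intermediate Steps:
(-1646 - 357)/(2366 - 1236) = -2003/1130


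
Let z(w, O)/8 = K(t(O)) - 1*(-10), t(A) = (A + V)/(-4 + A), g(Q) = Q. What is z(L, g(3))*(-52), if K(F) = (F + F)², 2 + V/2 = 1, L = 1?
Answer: -5824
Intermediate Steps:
V = -2 (V = -4 + 2*1 = -4 + 2 = -2)
t(A) = (-2 + A)/(-4 + A) (t(A) = (A - 2)/(-4 + A) = (-2 + A)/(-4 + A))
K(F) = 4*F² (K(F) = (2*F)² = 4*F²)
z(w, O) = 80 + 32*(-2 + O)²/(-4 + O)² (z(w, O) = 8*(4*((-2 + O)/(-4 + O))² - 1*(-10)) = 8*(4*((-2 + O)²/(-4 + O)²) + 10) = 8*(4*(-2 + O)²/(-4 + O)² + 10) = 8*(10 + 4*(-2 + O)²/(-4 + O)²) = 80 + 32*(-2 + O)²/(-4 + O)²)
z(L, g(3))*(-52) = (80 + 32*(-2 + 3)²/(-4 + 3)²)*(-52) = (80 + 32*1²/(-1)²)*(-52) = (80 + 32*1*1)*(-52) = (80 + 32)*(-52) = 112*(-52) = -5824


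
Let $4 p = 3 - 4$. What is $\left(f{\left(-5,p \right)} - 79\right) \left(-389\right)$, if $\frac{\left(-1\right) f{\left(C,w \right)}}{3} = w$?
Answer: $\frac{121757}{4} \approx 30439.0$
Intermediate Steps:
$p = - \frac{1}{4}$ ($p = \frac{3 - 4}{4} = \frac{1}{4} \left(-1\right) = - \frac{1}{4} \approx -0.25$)
$f{\left(C,w \right)} = - 3 w$
$\left(f{\left(-5,p \right)} - 79\right) \left(-389\right) = \left(\left(-3\right) \left(- \frac{1}{4}\right) - 79\right) \left(-389\right) = \left(\frac{3}{4} - 79\right) \left(-389\right) = \left(- \frac{313}{4}\right) \left(-389\right) = \frac{121757}{4}$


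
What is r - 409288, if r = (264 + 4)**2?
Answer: -337464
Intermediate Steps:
r = 71824 (r = 268**2 = 71824)
r - 409288 = 71824 - 409288 = -337464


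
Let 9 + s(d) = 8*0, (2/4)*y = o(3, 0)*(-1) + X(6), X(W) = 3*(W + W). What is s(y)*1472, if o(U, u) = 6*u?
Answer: -13248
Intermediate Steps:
X(W) = 6*W (X(W) = 3*(2*W) = 6*W)
y = 72 (y = 2*((6*0)*(-1) + 6*6) = 2*(0*(-1) + 36) = 2*(0 + 36) = 2*36 = 72)
s(d) = -9 (s(d) = -9 + 8*0 = -9 + 0 = -9)
s(y)*1472 = -9*1472 = -13248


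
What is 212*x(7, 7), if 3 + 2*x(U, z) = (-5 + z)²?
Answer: 106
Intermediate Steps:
x(U, z) = -3/2 + (-5 + z)²/2
212*x(7, 7) = 212*(-3/2 + (-5 + 7)²/2) = 212*(-3/2 + (½)*2²) = 212*(-3/2 + (½)*4) = 212*(-3/2 + 2) = 212*(½) = 106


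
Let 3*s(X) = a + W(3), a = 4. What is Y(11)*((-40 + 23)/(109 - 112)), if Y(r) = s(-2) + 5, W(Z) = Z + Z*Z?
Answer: 527/9 ≈ 58.556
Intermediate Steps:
W(Z) = Z + Z²
s(X) = 16/3 (s(X) = (4 + 3*(1 + 3))/3 = (4 + 3*4)/3 = (4 + 12)/3 = (⅓)*16 = 16/3)
Y(r) = 31/3 (Y(r) = 16/3 + 5 = 31/3)
Y(11)*((-40 + 23)/(109 - 112)) = 31*((-40 + 23)/(109 - 112))/3 = 31*(-17/(-3))/3 = 31*(-17*(-⅓))/3 = (31/3)*(17/3) = 527/9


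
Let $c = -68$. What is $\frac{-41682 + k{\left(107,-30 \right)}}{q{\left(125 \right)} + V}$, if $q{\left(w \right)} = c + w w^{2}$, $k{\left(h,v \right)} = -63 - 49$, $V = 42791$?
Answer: $- \frac{20897}{997924} \approx -0.02094$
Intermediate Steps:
$k{\left(h,v \right)} = -112$
$q{\left(w \right)} = -68 + w^{3}$ ($q{\left(w \right)} = -68 + w w^{2} = -68 + w^{3}$)
$\frac{-41682 + k{\left(107,-30 \right)}}{q{\left(125 \right)} + V} = \frac{-41682 - 112}{\left(-68 + 125^{3}\right) + 42791} = - \frac{41794}{\left(-68 + 1953125\right) + 42791} = - \frac{41794}{1953057 + 42791} = - \frac{41794}{1995848} = \left(-41794\right) \frac{1}{1995848} = - \frac{20897}{997924}$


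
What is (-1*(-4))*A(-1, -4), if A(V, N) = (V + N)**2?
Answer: 100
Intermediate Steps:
A(V, N) = (N + V)**2
(-1*(-4))*A(-1, -4) = (-1*(-4))*(-4 - 1)**2 = 4*(-5)**2 = 4*25 = 100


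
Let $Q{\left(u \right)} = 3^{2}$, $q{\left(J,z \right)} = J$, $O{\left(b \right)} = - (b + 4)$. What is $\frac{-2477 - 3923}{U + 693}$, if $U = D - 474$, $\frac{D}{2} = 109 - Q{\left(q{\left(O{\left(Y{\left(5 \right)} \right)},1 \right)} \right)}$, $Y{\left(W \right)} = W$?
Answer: $- \frac{6400}{419} \approx -15.274$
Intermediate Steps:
$O{\left(b \right)} = -4 - b$ ($O{\left(b \right)} = - (4 + b) = -4 - b$)
$Q{\left(u \right)} = 9$
$D = 200$ ($D = 2 \left(109 - 9\right) = 2 \cdot 100 = 200$)
$U = -274$ ($U = 200 - 474 = -274$)
$\frac{-2477 - 3923}{U + 693} = \frac{-2477 - 3923}{-274 + 693} = - \frac{6400}{419}$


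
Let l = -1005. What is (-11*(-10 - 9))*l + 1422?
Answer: -208623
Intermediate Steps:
(-11*(-10 - 9))*l + 1422 = -11*(-10 - 9)*(-1005) + 1422 = -11*(-19)*(-1005) + 1422 = 209*(-1005) + 1422 = -210045 + 1422 = -208623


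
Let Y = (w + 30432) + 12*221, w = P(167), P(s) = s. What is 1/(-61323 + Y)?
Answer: -1/28072 ≈ -3.5623e-5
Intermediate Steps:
w = 167
Y = 33251 (Y = (167 + 30432) + 12*221 = 30599 + 2652 = 33251)
1/(-61323 + Y) = 1/(-61323 + 33251) = 1/(-28072) = -1/28072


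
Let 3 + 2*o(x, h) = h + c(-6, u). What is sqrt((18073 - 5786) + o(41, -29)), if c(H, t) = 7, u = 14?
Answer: 7*sqrt(1002)/2 ≈ 110.79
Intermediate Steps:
o(x, h) = 2 + h/2 (o(x, h) = -3/2 + (h + 7)/2 = -3/2 + (7 + h)/2 = -3/2 + (7/2 + h/2) = 2 + h/2)
sqrt((18073 - 5786) + o(41, -29)) = sqrt((18073 - 5786) + (2 + (1/2)*(-29))) = sqrt(12287 + (2 - 29/2)) = sqrt(12287 - 25/2) = sqrt(24549/2) = 7*sqrt(1002)/2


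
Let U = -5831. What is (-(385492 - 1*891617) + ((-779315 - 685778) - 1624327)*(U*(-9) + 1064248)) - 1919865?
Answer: -3450040142080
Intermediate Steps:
(-(385492 - 1*891617) + ((-779315 - 685778) - 1624327)*(U*(-9) + 1064248)) - 1919865 = (-(385492 - 1*891617) + ((-779315 - 685778) - 1624327)*(-5831*(-9) + 1064248)) - 1919865 = (-(385492 - 891617) + (-1465093 - 1624327)*(52479 + 1064248)) - 1919865 = (-1*(-506125) - 3089420*1116727) - 1919865 = (506125 - 3450038728340) - 1919865 = -3450038222215 - 1919865 = -3450040142080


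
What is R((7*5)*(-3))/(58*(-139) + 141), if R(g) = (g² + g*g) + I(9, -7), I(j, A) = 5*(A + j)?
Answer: -22060/7921 ≈ -2.7850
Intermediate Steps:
I(j, A) = 5*A + 5*j
R(g) = 10 + 2*g² (R(g) = (g² + g*g) + (5*(-7) + 5*9) = (g² + g²) + (-35 + 45) = 2*g² + 10 = 10 + 2*g²)
R((7*5)*(-3))/(58*(-139) + 141) = (10 + 2*((7*5)*(-3))²)/(58*(-139) + 141) = (10 + 2*(35*(-3))²)/(-8062 + 141) = (10 + 2*(-105)²)/(-7921) = (10 + 2*11025)*(-1/7921) = (10 + 22050)*(-1/7921) = 22060*(-1/7921) = -22060/7921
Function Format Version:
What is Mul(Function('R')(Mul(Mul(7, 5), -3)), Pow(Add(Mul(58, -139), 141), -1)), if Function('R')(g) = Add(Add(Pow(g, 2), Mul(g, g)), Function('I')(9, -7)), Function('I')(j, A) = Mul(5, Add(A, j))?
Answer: Rational(-22060, 7921) ≈ -2.7850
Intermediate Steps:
Function('I')(j, A) = Add(Mul(5, A), Mul(5, j))
Function('R')(g) = Add(10, Mul(2, Pow(g, 2))) (Function('R')(g) = Add(Add(Pow(g, 2), Mul(g, g)), Add(Mul(5, -7), Mul(5, 9))) = Add(Add(Pow(g, 2), Pow(g, 2)), Add(-35, 45)) = Add(Mul(2, Pow(g, 2)), 10) = Add(10, Mul(2, Pow(g, 2))))
Mul(Function('R')(Mul(Mul(7, 5), -3)), Pow(Add(Mul(58, -139), 141), -1)) = Mul(Add(10, Mul(2, Pow(Mul(Mul(7, 5), -3), 2))), Pow(Add(Mul(58, -139), 141), -1)) = Mul(Add(10, Mul(2, Pow(Mul(35, -3), 2))), Pow(Add(-8062, 141), -1)) = Mul(Add(10, Mul(2, Pow(-105, 2))), Pow(-7921, -1)) = Mul(Add(10, Mul(2, 11025)), Rational(-1, 7921)) = Mul(Add(10, 22050), Rational(-1, 7921)) = Mul(22060, Rational(-1, 7921)) = Rational(-22060, 7921)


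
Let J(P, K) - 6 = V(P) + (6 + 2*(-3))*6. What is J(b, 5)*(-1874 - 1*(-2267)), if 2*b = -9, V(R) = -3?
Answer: 1179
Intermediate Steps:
b = -9/2 (b = (½)*(-9) = -9/2 ≈ -4.5000)
J(P, K) = 3 (J(P, K) = 6 + (-3 + (6 + 2*(-3))*6) = 6 + (-3 + (6 - 6)*6) = 6 + (-3 + 0*6) = 6 + (-3 + 0) = 6 - 3 = 3)
J(b, 5)*(-1874 - 1*(-2267)) = 3*(-1874 - 1*(-2267)) = 3*(-1874 + 2267) = 3*393 = 1179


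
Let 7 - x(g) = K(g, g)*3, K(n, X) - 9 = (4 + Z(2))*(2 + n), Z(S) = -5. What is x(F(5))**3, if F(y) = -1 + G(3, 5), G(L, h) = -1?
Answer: -8000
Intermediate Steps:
K(n, X) = 7 - n (K(n, X) = 9 + (4 - 5)*(2 + n) = 9 - (2 + n) = 9 + (-2 - n) = 7 - n)
F(y) = -2 (F(y) = -1 - 1 = -2)
x(g) = -14 + 3*g (x(g) = 7 - (7 - g)*3 = 7 - (21 - 3*g) = 7 + (-21 + 3*g) = -14 + 3*g)
x(F(5))**3 = (-14 + 3*(-2))**3 = (-14 - 6)**3 = (-20)**3 = -8000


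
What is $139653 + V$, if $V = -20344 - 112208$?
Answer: $7101$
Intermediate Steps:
$V = -132552$ ($V = -20344 - 112208 = -132552$)
$139653 + V = 139653 - 132552 = 7101$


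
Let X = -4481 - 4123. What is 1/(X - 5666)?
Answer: -1/14270 ≈ -7.0077e-5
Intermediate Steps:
X = -8604
1/(X - 5666) = 1/(-8604 - 5666) = 1/(-14270) = -1/14270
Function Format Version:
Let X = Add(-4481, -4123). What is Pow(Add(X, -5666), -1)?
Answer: Rational(-1, 14270) ≈ -7.0077e-5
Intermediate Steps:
X = -8604
Pow(Add(X, -5666), -1) = Pow(Add(-8604, -5666), -1) = Pow(-14270, -1) = Rational(-1, 14270)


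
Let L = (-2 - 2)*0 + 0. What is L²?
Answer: 0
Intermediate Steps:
L = 0 (L = -4*0 + 0 = 0 + 0 = 0)
L² = 0² = 0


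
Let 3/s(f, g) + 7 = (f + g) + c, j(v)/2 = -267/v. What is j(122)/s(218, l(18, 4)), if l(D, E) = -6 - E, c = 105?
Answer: -27234/61 ≈ -446.46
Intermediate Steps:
j(v) = -534/v (j(v) = 2*(-267/v) = -534/v)
s(f, g) = 3/(98 + f + g) (s(f, g) = 3/(-7 + ((f + g) + 105)) = 3/(-7 + (105 + f + g)) = 3/(98 + f + g))
j(122)/s(218, l(18, 4)) = (-534/122)/((3/(98 + 218 + (-6 - 1*4)))) = (-534*1/122)/((3/(98 + 218 + (-6 - 4)))) = -267/(61*(3/(98 + 218 - 10))) = -267/(61*(3/306)) = -267/(61*(3*(1/306))) = -267/(61*1/102) = -267/61*102 = -27234/61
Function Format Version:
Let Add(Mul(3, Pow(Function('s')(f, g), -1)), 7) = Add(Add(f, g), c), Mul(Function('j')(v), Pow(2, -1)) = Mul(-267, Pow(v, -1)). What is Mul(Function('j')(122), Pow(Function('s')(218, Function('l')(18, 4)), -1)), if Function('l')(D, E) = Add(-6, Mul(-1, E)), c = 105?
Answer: Rational(-27234, 61) ≈ -446.46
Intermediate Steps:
Function('j')(v) = Mul(-534, Pow(v, -1)) (Function('j')(v) = Mul(2, Mul(-267, Pow(v, -1))) = Mul(-534, Pow(v, -1)))
Function('s')(f, g) = Mul(3, Pow(Add(98, f, g), -1)) (Function('s')(f, g) = Mul(3, Pow(Add(-7, Add(Add(f, g), 105)), -1)) = Mul(3, Pow(Add(-7, Add(105, f, g)), -1)) = Mul(3, Pow(Add(98, f, g), -1)))
Mul(Function('j')(122), Pow(Function('s')(218, Function('l')(18, 4)), -1)) = Mul(Mul(-534, Pow(122, -1)), Pow(Mul(3, Pow(Add(98, 218, Add(-6, Mul(-1, 4))), -1)), -1)) = Mul(Mul(-534, Rational(1, 122)), Pow(Mul(3, Pow(Add(98, 218, Add(-6, -4)), -1)), -1)) = Mul(Rational(-267, 61), Pow(Mul(3, Pow(Add(98, 218, -10), -1)), -1)) = Mul(Rational(-267, 61), Pow(Mul(3, Pow(306, -1)), -1)) = Mul(Rational(-267, 61), Pow(Mul(3, Rational(1, 306)), -1)) = Mul(Rational(-267, 61), Pow(Rational(1, 102), -1)) = Mul(Rational(-267, 61), 102) = Rational(-27234, 61)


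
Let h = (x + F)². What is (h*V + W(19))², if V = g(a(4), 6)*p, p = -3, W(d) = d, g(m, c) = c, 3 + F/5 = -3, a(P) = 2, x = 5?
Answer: 126135361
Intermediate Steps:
F = -30 (F = -15 + 5*(-3) = -15 - 15 = -30)
h = 625 (h = (5 - 30)² = (-25)² = 625)
V = -18 (V = 6*(-3) = -18)
(h*V + W(19))² = (625*(-18) + 19)² = (-11250 + 19)² = (-11231)² = 126135361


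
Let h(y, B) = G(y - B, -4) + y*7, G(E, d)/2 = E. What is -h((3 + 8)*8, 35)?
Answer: -722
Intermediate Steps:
G(E, d) = 2*E
h(y, B) = -2*B + 9*y (h(y, B) = 2*(y - B) + y*7 = (-2*B + 2*y) + 7*y = -2*B + 9*y)
-h((3 + 8)*8, 35) = -(-2*35 + 9*((3 + 8)*8)) = -(-70 + 9*(11*8)) = -(-70 + 9*88) = -(-70 + 792) = -1*722 = -722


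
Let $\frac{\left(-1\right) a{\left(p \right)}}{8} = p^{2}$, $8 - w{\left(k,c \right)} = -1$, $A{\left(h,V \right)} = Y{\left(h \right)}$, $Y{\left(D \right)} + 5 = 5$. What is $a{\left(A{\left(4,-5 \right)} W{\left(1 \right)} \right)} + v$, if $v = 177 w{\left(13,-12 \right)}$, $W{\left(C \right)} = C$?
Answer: $1593$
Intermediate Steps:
$Y{\left(D \right)} = 0$ ($Y{\left(D \right)} = -5 + 5 = 0$)
$A{\left(h,V \right)} = 0$
$w{\left(k,c \right)} = 9$ ($w{\left(k,c \right)} = 8 - -1 = 8 + 1 = 9$)
$a{\left(p \right)} = - 8 p^{2}$
$v = 1593$ ($v = 177 \cdot 9 = 1593$)
$a{\left(A{\left(4,-5 \right)} W{\left(1 \right)} \right)} + v = - 8 \left(0 \cdot 1\right)^{2} + 1593 = - 8 \cdot 0^{2} + 1593 = \left(-8\right) 0 + 1593 = 0 + 1593 = 1593$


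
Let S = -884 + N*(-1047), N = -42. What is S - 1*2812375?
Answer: -2769285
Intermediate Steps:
S = 43090 (S = -884 - 42*(-1047) = -884 + 43974 = 43090)
S - 1*2812375 = 43090 - 1*2812375 = 43090 - 2812375 = -2769285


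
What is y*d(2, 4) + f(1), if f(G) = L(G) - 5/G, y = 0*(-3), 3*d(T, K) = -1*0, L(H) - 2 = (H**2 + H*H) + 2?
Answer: 1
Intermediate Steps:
L(H) = 4 + 2*H**2 (L(H) = 2 + ((H**2 + H*H) + 2) = 2 + ((H**2 + H**2) + 2) = 2 + (2*H**2 + 2) = 2 + (2 + 2*H**2) = 4 + 2*H**2)
d(T, K) = 0 (d(T, K) = (-1*0)/3 = (1/3)*0 = 0)
y = 0
f(G) = 4 - 5/G + 2*G**2 (f(G) = (4 + 2*G**2) - 5/G = 4 - 5/G + 2*G**2)
y*d(2, 4) + f(1) = 0*0 + (4 - 5/1 + 2*1**2) = 0 + (4 - 5*1 + 2*1) = 0 + (4 - 5 + 2) = 0 + 1 = 1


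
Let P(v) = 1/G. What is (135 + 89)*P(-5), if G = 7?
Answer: 32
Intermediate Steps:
P(v) = ⅐ (P(v) = 1/7 = ⅐)
(135 + 89)*P(-5) = (135 + 89)*(⅐) = 224*(⅐) = 32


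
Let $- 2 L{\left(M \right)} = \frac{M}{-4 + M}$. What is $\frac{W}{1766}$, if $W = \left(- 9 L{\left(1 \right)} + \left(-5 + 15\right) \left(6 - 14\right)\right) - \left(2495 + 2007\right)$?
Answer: $- \frac{9167}{3532} \approx -2.5954$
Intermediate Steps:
$L{\left(M \right)} = - \frac{M}{2 \left(-4 + M\right)}$ ($L{\left(M \right)} = - \frac{M \frac{1}{-4 + M}}{2} = - \frac{M}{2 \left(-4 + M\right)}$)
$W = - \frac{9167}{2}$ ($W = \left(- 9 \left(\left(-1\right) 1 \frac{1}{-8 + 2 \cdot 1}\right) + \left(-5 + 15\right) \left(6 - 14\right)\right) - \left(2495 + 2007\right) = \left(- 9 \left(\left(-1\right) 1 \frac{1}{-8 + 2}\right) + 10 \left(-8\right)\right) - 4502 = \left(- 9 \left(\left(-1\right) 1 \frac{1}{-6}\right) - 80\right) - 4502 = \left(- 9 \left(\left(-1\right) 1 \left(- \frac{1}{6}\right)\right) - 80\right) - 4502 = \left(\left(-9\right) \frac{1}{6} - 80\right) - 4502 = \left(- \frac{3}{2} - 80\right) - 4502 = - \frac{163}{2} - 4502 = - \frac{9167}{2} \approx -4583.5$)
$\frac{W}{1766} = - \frac{9167}{2 \cdot 1766} = \left(- \frac{9167}{2}\right) \frac{1}{1766} = - \frac{9167}{3532}$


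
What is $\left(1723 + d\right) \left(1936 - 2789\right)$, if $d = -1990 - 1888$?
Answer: $1838215$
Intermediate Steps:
$d = -3878$
$\left(1723 + d\right) \left(1936 - 2789\right) = \left(1723 - 3878\right) \left(1936 - 2789\right) = \left(-2155\right) \left(-853\right) = 1838215$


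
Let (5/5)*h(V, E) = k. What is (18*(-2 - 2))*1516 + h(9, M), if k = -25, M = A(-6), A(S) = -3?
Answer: -109177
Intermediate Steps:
M = -3
h(V, E) = -25
(18*(-2 - 2))*1516 + h(9, M) = (18*(-2 - 2))*1516 - 25 = (18*(-4))*1516 - 25 = -72*1516 - 25 = -109152 - 25 = -109177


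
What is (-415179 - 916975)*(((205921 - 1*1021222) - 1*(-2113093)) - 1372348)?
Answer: 99320073624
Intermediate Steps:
(-415179 - 916975)*(((205921 - 1*1021222) - 1*(-2113093)) - 1372348) = -1332154*(((205921 - 1021222) + 2113093) - 1372348) = -1332154*((-815301 + 2113093) - 1372348) = -1332154*(1297792 - 1372348) = -1332154*(-74556) = 99320073624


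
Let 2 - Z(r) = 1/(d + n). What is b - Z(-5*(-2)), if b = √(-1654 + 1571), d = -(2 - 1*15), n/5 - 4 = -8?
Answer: -15/7 + I*√83 ≈ -2.1429 + 9.1104*I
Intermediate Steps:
n = -20 (n = 20 + 5*(-8) = 20 - 40 = -20)
d = 13 (d = -(2 - 15) = -1*(-13) = 13)
Z(r) = 15/7 (Z(r) = 2 - 1/(13 - 20) = 2 - 1/(-7) = 2 - 1*(-⅐) = 2 + ⅐ = 15/7)
b = I*√83 (b = √(-83) = I*√83 ≈ 9.1104*I)
b - Z(-5*(-2)) = I*√83 - 1*15/7 = I*√83 - 15/7 = -15/7 + I*√83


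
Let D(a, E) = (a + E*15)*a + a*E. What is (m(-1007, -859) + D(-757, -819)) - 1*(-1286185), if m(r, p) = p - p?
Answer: 11778962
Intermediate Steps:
D(a, E) = E*a + a*(a + 15*E) (D(a, E) = (a + 15*E)*a + E*a = a*(a + 15*E) + E*a = E*a + a*(a + 15*E))
m(r, p) = 0
(m(-1007, -859) + D(-757, -819)) - 1*(-1286185) = (0 - 757*(-757 + 16*(-819))) - 1*(-1286185) = (0 - 757*(-757 - 13104)) + 1286185 = (0 - 757*(-13861)) + 1286185 = (0 + 10492777) + 1286185 = 10492777 + 1286185 = 11778962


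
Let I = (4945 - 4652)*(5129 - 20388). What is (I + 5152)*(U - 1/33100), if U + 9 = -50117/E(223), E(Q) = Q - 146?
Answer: 1502104517989319/509740 ≈ 2.9468e+9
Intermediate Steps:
I = -4470887 (I = 293*(-15259) = -4470887)
E(Q) = -146 + Q
U = -50810/77 (U = -9 - 50117/(-146 + 223) = -9 - 50117/77 = -50810/77 ≈ -659.87)
(I + 5152)*(U - 1/33100) = (-4470887 + 5152)*(-50810/77 - 1/33100) = -4465735*(-50810/77 - 1*1/33100) = -4465735*(-50810/77 - 1/33100) = -4465735*(-1681811077/2548700) = 1502104517989319/509740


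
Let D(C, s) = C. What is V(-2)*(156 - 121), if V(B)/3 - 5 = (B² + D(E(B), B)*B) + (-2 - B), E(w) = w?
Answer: 1365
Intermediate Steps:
V(B) = 9 - 3*B + 6*B² (V(B) = 15 + 3*((B² + B*B) + (-2 - B)) = 15 + 3*((B² + B²) + (-2 - B)) = 15 + 3*(2*B² + (-2 - B)) = 15 + 3*(-2 - B + 2*B²) = 15 + (-6 - 3*B + 6*B²) = 9 - 3*B + 6*B²)
V(-2)*(156 - 121) = (9 - 3*(-2) + 6*(-2)²)*(156 - 121) = (9 + 6 + 6*4)*35 = (9 + 6 + 24)*35 = 39*35 = 1365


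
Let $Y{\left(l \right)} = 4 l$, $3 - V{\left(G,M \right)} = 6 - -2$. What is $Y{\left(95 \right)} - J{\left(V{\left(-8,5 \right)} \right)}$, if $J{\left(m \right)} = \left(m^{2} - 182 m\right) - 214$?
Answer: $-341$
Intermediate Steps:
$V{\left(G,M \right)} = -5$ ($V{\left(G,M \right)} = 3 - \left(6 - -2\right) = 3 - \left(6 + 2\right) = 3 - 8 = -5$)
$J{\left(m \right)} = -214 + m^{2} - 182 m$
$Y{\left(95 \right)} - J{\left(V{\left(-8,5 \right)} \right)} = 4 \cdot 95 - \left(-214 + \left(-5\right)^{2} - -910\right) = 380 - \left(-214 + 25 + 910\right) = 380 - 721 = -341$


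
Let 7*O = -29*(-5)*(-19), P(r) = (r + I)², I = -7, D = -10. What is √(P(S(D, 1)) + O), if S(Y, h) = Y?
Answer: 2*I*√1281/7 ≈ 10.226*I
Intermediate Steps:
P(r) = (-7 + r)² (P(r) = (r - 7)² = (-7 + r)²)
O = -2755/7 (O = (-29*(-5)*(-19))/7 = (145*(-19))/7 = (⅐)*(-2755) = -2755/7 ≈ -393.57)
√(P(S(D, 1)) + O) = √((-7 - 10)² - 2755/7) = √((-17)² - 2755/7) = √(289 - 2755/7) = √(-732/7) = 2*I*√1281/7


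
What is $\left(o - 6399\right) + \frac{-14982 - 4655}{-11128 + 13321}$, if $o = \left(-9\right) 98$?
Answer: $- \frac{15986870}{2193} \approx -7290.0$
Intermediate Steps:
$o = -882$
$\left(o - 6399\right) + \frac{-14982 - 4655}{-11128 + 13321} = \left(-882 - 6399\right) + \frac{-14982 - 4655}{-11128 + 13321} = -7281 - \frac{19637}{2193} = - \frac{15986870}{2193}$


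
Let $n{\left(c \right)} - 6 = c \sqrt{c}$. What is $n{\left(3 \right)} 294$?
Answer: $1764 + 882 \sqrt{3} \approx 3291.7$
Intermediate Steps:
$n{\left(c \right)} = 6 + c^{\frac{3}{2}}$ ($n{\left(c \right)} = 6 + c \sqrt{c} = 6 + c^{\frac{3}{2}}$)
$n{\left(3 \right)} 294 = \left(6 + 3^{\frac{3}{2}}\right) 294 = \left(6 + 3 \sqrt{3}\right) 294 = 1764 + 882 \sqrt{3}$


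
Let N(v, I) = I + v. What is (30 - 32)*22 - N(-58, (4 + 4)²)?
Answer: -50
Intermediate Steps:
(30 - 32)*22 - N(-58, (4 + 4)²) = (30 - 32)*22 - ((4 + 4)² - 58) = -2*22 - (8² - 58) = -44 - (64 - 58) = -44 - 1*6 = -44 - 6 = -50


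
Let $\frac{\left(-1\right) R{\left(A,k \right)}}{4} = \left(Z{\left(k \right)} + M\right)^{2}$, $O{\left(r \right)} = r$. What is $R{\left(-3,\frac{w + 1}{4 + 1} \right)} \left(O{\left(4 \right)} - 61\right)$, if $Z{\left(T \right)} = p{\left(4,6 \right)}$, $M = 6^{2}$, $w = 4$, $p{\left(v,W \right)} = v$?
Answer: $364800$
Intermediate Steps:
$M = 36$
$Z{\left(T \right)} = 4$
$R{\left(A,k \right)} = -6400$ ($R{\left(A,k \right)} = - 4 \left(4 + 36\right)^{2} = - 4 \cdot 40^{2} = \left(-4\right) 1600 = -6400$)
$R{\left(-3,\frac{w + 1}{4 + 1} \right)} \left(O{\left(4 \right)} - 61\right) = - 6400 \left(4 - 61\right) = \left(-6400\right) \left(-57\right) = 364800$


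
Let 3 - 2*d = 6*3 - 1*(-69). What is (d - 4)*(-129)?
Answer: 5934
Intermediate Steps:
d = -42 (d = 3/2 - (6*3 - 1*(-69))/2 = 3/2 - (18 + 69)/2 = 3/2 - ½*87 = 3/2 - 87/2 = -42)
(d - 4)*(-129) = (-42 - 4)*(-129) = -46*(-129) = 5934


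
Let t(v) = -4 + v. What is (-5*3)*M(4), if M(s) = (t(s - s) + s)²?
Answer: 0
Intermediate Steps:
M(s) = (-4 + s)² (M(s) = ((-4 + (s - s)) + s)² = ((-4 + 0) + s)² = (-4 + s)²)
(-5*3)*M(4) = (-5*3)*(-4 + 4)² = -15*0² = -15*0 = 0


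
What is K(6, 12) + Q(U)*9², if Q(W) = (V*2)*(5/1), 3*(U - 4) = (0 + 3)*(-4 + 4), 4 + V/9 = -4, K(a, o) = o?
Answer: -58308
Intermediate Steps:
V = -72 (V = -36 + 9*(-4) = -36 - 36 = -72)
U = 4 (U = 4 + ((0 + 3)*(-4 + 4))/3 = 4 + (3*0)/3 = 4 + (⅓)*0 = 4 + 0 = 4)
Q(W) = -720 (Q(W) = (-72*2)*(5/1) = -720)
K(6, 12) + Q(U)*9² = 12 - 720*9² = 12 - 720*81 = 12 - 58320 = -58308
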